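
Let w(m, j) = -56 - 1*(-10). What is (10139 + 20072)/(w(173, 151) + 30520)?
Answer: 30211/30474 ≈ 0.99137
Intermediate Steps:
w(m, j) = -46 (w(m, j) = -56 + 10 = -46)
(10139 + 20072)/(w(173, 151) + 30520) = (10139 + 20072)/(-46 + 30520) = 30211/30474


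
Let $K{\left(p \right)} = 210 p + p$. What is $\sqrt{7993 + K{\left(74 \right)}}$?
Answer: $3 \sqrt{2623} \approx 153.65$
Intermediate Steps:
$K{\left(p \right)} = 211 p$
$\sqrt{7993 + K{\left(74 \right)}} = \sqrt{7993 + 211 \cdot 74} = \sqrt{7993 + 15614} = \sqrt{23607} = 3 \sqrt{2623}$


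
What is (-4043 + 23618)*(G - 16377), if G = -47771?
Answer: -1255697100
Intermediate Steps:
(-4043 + 23618)*(G - 16377) = (-4043 + 23618)*(-47771 - 16377) = 19575*(-64148) = -1255697100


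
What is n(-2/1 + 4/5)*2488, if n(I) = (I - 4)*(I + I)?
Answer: 776256/25 ≈ 31050.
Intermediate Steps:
n(I) = 2*I*(-4 + I) (n(I) = (-4 + I)*(2*I) = 2*I*(-4 + I))
n(-2/1 + 4/5)*2488 = (2*(-2/1 + 4/5)*(-4 + (-2/1 + 4/5)))*2488 = (2*(-2*1 + 4*(1/5))*(-4 + (-2*1 + 4*(1/5))))*2488 = (2*(-2 + 4/5)*(-4 + (-2 + 4/5)))*2488 = (2*(-6/5)*(-4 - 6/5))*2488 = (2*(-6/5)*(-26/5))*2488 = (312/25)*2488 = 776256/25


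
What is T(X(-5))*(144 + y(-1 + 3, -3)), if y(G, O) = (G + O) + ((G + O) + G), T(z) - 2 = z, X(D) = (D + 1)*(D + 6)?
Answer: -288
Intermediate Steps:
X(D) = (1 + D)*(6 + D)
T(z) = 2 + z
y(G, O) = 2*O + 3*G (y(G, O) = (G + O) + (O + 2*G) = 2*O + 3*G)
T(X(-5))*(144 + y(-1 + 3, -3)) = (2 + (6 + (-5)² + 7*(-5)))*(144 + (2*(-3) + 3*(-1 + 3))) = (2 + (6 + 25 - 35))*(144 + (-6 + 3*2)) = (2 - 4)*(144 + (-6 + 6)) = -2*(144 + 0) = -2*144 = -288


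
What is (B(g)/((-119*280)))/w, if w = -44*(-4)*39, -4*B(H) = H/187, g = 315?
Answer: 3/1629275648 ≈ 1.8413e-9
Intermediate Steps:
B(H) = -H/748 (B(H) = -H/(4*187) = -H/748)
w = 6864 (w = 176*39 = 6864)
(B(g)/((-119*280)))/w = ((-1/748*315)/((-119*280)))/6864 = -315/748/(-33320)*(1/6864) = -315/748*(-1/33320)*(1/6864) = (9/712096)*(1/6864) = 3/1629275648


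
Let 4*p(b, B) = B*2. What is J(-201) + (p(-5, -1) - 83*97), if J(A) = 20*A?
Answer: -24143/2 ≈ -12072.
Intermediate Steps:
p(b, B) = B/2 (p(b, B) = (B*2)/4 = (2*B)/4 = B/2)
J(-201) + (p(-5, -1) - 83*97) = 20*(-201) + ((½)*(-1) - 83*97) = -4020 + (-½ - 8051) = -4020 - 16103/2 = -24143/2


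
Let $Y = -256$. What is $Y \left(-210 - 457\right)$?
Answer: $170752$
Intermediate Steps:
$Y \left(-210 - 457\right) = - 256 \left(-210 - 457\right) = \left(-256\right) \left(-667\right) = 170752$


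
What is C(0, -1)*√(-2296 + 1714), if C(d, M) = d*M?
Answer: 0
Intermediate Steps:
C(d, M) = M*d
C(0, -1)*√(-2296 + 1714) = (-1*0)*√(-2296 + 1714) = 0*√(-582) = 0*(I*√582) = 0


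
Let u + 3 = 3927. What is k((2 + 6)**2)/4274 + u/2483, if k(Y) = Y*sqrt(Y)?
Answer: 9021236/5306171 ≈ 1.7001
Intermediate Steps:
k(Y) = Y**(3/2)
u = 3924 (u = -3 + 3927 = 3924)
k((2 + 6)**2)/4274 + u/2483 = ((2 + 6)**2)**(3/2)/4274 + 3924/2483 = (8**2)**(3/2)*(1/4274) + 3924*(1/2483) = 64**(3/2)*(1/4274) + 3924/2483 = 512*(1/4274) + 3924/2483 = 256/2137 + 3924/2483 = 9021236/5306171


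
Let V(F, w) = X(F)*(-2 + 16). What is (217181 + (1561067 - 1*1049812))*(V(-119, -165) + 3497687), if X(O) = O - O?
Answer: 2547841127532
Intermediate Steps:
X(O) = 0
V(F, w) = 0 (V(F, w) = 0*(-2 + 16) = 0*14 = 0)
(217181 + (1561067 - 1*1049812))*(V(-119, -165) + 3497687) = (217181 + (1561067 - 1*1049812))*(0 + 3497687) = (217181 + (1561067 - 1049812))*3497687 = (217181 + 511255)*3497687 = 728436*3497687 = 2547841127532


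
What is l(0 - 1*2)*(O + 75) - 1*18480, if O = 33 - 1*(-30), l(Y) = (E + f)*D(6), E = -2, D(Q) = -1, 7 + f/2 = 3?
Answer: -17100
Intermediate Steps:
f = -8 (f = -14 + 2*3 = -14 + 6 = -8)
l(Y) = 10 (l(Y) = (-2 - 8)*(-1) = -10*(-1) = 10)
O = 63 (O = 33 + 30 = 63)
l(0 - 1*2)*(O + 75) - 1*18480 = 10*(63 + 75) - 1*18480 = 10*138 - 18480 = 1380 - 18480 = -17100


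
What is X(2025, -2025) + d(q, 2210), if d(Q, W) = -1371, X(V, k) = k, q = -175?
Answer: -3396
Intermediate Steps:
X(2025, -2025) + d(q, 2210) = -2025 - 1371 = -3396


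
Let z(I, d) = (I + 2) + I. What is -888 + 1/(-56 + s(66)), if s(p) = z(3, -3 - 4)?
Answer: -42625/48 ≈ -888.02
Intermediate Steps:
z(I, d) = 2 + 2*I (z(I, d) = (2 + I) + I = 2 + 2*I)
s(p) = 8 (s(p) = 2 + 2*3 = 2 + 6 = 8)
-888 + 1/(-56 + s(66)) = -888 + 1/(-56 + 8) = -888 + 1/(-48) = -888 - 1/48 = -42625/48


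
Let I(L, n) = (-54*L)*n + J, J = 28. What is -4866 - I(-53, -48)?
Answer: 132482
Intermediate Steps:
I(L, n) = 28 - 54*L*n (I(L, n) = (-54*L)*n + 28 = -54*L*n + 28 = 28 - 54*L*n)
-4866 - I(-53, -48) = -4866 - (28 - 54*(-53)*(-48)) = -4866 - (28 - 137376) = -4866 - 1*(-137348) = -4866 + 137348 = 132482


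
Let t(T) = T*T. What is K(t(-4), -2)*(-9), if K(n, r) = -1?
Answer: 9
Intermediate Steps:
t(T) = T²
K(t(-4), -2)*(-9) = -1*(-9) = 9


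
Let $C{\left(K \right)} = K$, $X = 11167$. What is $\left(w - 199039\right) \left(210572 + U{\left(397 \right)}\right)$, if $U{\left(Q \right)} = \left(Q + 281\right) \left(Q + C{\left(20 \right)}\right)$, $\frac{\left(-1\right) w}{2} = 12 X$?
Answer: $-230393351006$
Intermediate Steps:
$w = -268008$ ($w = - 2 \cdot 12 \cdot 11167 = \left(-2\right) 134004 = -268008$)
$U{\left(Q \right)} = \left(20 + Q\right) \left(281 + Q\right)$ ($U{\left(Q \right)} = \left(Q + 281\right) \left(Q + 20\right) = \left(281 + Q\right) \left(20 + Q\right) = \left(20 + Q\right) \left(281 + Q\right)$)
$\left(w - 199039\right) \left(210572 + U{\left(397 \right)}\right) = \left(-268008 - 199039\right) \left(210572 + \left(5620 + 397^{2} + 301 \cdot 397\right)\right) = - 467047 \left(210572 + \left(5620 + 157609 + 119497\right)\right) = - 467047 \left(210572 + 282726\right) = \left(-467047\right) 493298 = -230393351006$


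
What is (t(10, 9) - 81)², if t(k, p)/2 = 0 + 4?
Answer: 5329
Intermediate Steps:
t(k, p) = 8 (t(k, p) = 2*(0 + 4) = 2*4 = 8)
(t(10, 9) - 81)² = (8 - 81)² = (-73)² = 5329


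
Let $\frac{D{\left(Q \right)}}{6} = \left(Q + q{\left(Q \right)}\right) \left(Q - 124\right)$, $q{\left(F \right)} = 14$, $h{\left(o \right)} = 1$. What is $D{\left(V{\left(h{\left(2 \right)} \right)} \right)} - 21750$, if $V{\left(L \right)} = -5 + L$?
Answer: $-29430$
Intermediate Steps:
$D{\left(Q \right)} = 6 \left(-124 + Q\right) \left(14 + Q\right)$ ($D{\left(Q \right)} = 6 \left(Q + 14\right) \left(Q - 124\right) = 6 \left(14 + Q\right) \left(-124 + Q\right) = 6 \left(-124 + Q\right) \left(14 + Q\right)$)
$D{\left(V{\left(h{\left(2 \right)} \right)} \right)} - 21750 = \left(-10416 - 660 \left(-5 + 1\right) + 6 \left(-5 + 1\right)^{2}\right) - 21750 = \left(-10416 - -2640 + 6 \left(-4\right)^{2}\right) - 21750 = \left(-10416 + 2640 + 6 \cdot 16\right) - 21750 = \left(-10416 + 2640 + 96\right) - 21750 = -7680 - 21750 = -29430$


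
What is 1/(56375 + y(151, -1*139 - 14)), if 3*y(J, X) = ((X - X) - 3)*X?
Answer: 1/56528 ≈ 1.7690e-5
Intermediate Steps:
y(J, X) = -X (y(J, X) = (((X - X) - 3)*X)/3 = ((0 - 3)*X)/3 = (-3*X)/3 = -X)
1/(56375 + y(151, -1*139 - 14)) = 1/(56375 - (-1*139 - 14)) = 1/(56375 - (-139 - 14)) = 1/(56375 - 1*(-153)) = 1/(56375 + 153) = 1/56528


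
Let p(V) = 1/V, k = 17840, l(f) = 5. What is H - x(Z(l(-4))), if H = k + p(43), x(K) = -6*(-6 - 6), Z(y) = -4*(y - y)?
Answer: 764025/43 ≈ 17768.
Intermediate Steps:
Z(y) = 0 (Z(y) = -4*0 = 0)
x(K) = 72 (x(K) = -6*(-12) = 72)
H = 767121/43 (H = 17840 + 1/43 = 767121/43 ≈ 17840.)
H - x(Z(l(-4))) = 767121/43 - 1*72 = 767121/43 - 72 = 764025/43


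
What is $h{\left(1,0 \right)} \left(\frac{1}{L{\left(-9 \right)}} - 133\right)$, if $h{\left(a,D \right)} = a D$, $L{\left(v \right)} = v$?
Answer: $0$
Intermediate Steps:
$h{\left(a,D \right)} = D a$
$h{\left(1,0 \right)} \left(\frac{1}{L{\left(-9 \right)}} - 133\right) = 0 \cdot 1 \left(\frac{1}{-9} - 133\right) = 0 \left(- \frac{1}{9} - 133\right) = 0 \left(- \frac{1198}{9}\right) = 0$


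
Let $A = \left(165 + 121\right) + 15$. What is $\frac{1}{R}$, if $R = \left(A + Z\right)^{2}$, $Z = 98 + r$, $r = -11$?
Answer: $\frac{1}{150544} \approx 6.6426 \cdot 10^{-6}$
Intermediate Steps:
$A = 301$ ($A = 286 + 15 = 301$)
$Z = 87$ ($Z = 98 - 11 = 87$)
$R = 150544$ ($R = \left(301 + 87\right)^{2} = 388^{2} = 150544$)
$\frac{1}{R} = \frac{1}{150544}$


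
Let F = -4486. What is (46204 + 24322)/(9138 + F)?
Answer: 35263/2326 ≈ 15.160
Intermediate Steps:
(46204 + 24322)/(9138 + F) = (46204 + 24322)/(9138 - 4486) = 70526/4652 = 70526*(1/4652) = 35263/2326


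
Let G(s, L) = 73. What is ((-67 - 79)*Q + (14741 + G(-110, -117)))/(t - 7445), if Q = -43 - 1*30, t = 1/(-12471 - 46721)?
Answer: -1507738624/440684441 ≈ -3.4214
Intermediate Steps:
t = -1/59192 (t = 1/(-59192) = -1/59192 ≈ -1.6894e-5)
Q = -73 (Q = -43 - 30 = -73)
((-67 - 79)*Q + (14741 + G(-110, -117)))/(t - 7445) = ((-67 - 79)*(-73) + (14741 + 73))/(-1/59192 - 7445) = (-146*(-73) + 14814)/(-440684441/59192) = (10658 + 14814)*(-59192/440684441) = 25472*(-59192/440684441) = -1507738624/440684441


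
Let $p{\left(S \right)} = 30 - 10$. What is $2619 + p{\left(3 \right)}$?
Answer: $2639$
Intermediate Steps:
$p{\left(S \right)} = 20$
$2619 + p{\left(3 \right)} = 2619 + 20 = 2639$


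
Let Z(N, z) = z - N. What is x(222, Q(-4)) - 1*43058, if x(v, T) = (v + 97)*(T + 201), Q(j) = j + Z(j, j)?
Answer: 19785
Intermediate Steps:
Q(j) = j (Q(j) = j + (j - j) = j + 0 = j)
x(v, T) = (97 + v)*(201 + T)
x(222, Q(-4)) - 1*43058 = (19497 + 97*(-4) + 201*222 - 4*222) - 1*43058 = (19497 - 388 + 44622 - 888) - 43058 = 62843 - 43058 = 19785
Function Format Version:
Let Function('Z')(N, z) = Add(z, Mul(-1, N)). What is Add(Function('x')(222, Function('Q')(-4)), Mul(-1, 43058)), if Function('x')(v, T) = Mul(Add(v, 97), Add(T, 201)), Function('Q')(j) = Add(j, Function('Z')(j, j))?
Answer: 19785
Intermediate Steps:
Function('Q')(j) = j (Function('Q')(j) = Add(j, Add(j, Mul(-1, j))) = Add(j, 0) = j)
Function('x')(v, T) = Mul(Add(97, v), Add(201, T))
Add(Function('x')(222, Function('Q')(-4)), Mul(-1, 43058)) = Add(Add(19497, Mul(97, -4), Mul(201, 222), Mul(-4, 222)), Mul(-1, 43058)) = Add(Add(19497, -388, 44622, -888), -43058) = Add(62843, -43058) = 19785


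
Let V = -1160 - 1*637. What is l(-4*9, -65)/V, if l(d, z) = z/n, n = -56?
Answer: -65/100632 ≈ -0.00064592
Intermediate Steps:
l(d, z) = -z/56 (l(d, z) = z/(-56) = z*(-1/56) = -z/56)
V = -1797 (V = -1160 - 637 = -1797)
l(-4*9, -65)/V = -1/56*(-65)/(-1797) = (65/56)*(-1/1797) = -65/100632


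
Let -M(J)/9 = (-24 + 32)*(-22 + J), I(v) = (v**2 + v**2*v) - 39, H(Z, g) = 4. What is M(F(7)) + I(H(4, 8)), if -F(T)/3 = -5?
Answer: 545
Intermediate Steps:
F(T) = 15 (F(T) = -3*(-5) = 15)
I(v) = -39 + v**2 + v**3 (I(v) = (v**2 + v**3) - 39 = -39 + v**2 + v**3)
M(J) = 1584 - 72*J (M(J) = -9*(-24 + 32)*(-22 + J) = -72*(-22 + J) = -9*(-176 + 8*J) = 1584 - 72*J)
M(F(7)) + I(H(4, 8)) = (1584 - 72*15) + (-39 + 4**2 + 4**3) = (1584 - 1080) + (-39 + 16 + 64) = 504 + 41 = 545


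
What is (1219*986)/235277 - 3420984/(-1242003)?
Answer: 76997570/9792391 ≈ 7.8630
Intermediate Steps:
(1219*986)/235277 - 3420984/(-1242003) = 1201934*(1/235277) - 3420984*(-1/1242003) = 41446/8113 + 23272/8449 = 76997570/9792391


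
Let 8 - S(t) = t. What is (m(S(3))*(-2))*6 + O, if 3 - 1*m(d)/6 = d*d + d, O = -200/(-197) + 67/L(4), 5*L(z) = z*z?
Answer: 6196683/3152 ≈ 1966.0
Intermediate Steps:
S(t) = 8 - t
L(z) = z²/5 (L(z) = (z*z)/5 = z²/5)
O = 69195/3152 (O = -200/(-197) + 67/(((⅕)*4²)) = -200*(-1/197) + 67/(((⅕)*16)) = 200/197 + 67/(16/5) = 200/197 + 67*(5/16) = 200/197 + 335/16 = 69195/3152 ≈ 21.953)
m(d) = 18 - 6*d - 6*d² (m(d) = 18 - 6*(d*d + d) = 18 - 6*(d² + d) = 18 - 6*(d + d²) = 18 + (-6*d - 6*d²) = 18 - 6*d - 6*d²)
(m(S(3))*(-2))*6 + O = ((18 - 6*(8 - 1*3) - 6*(8 - 1*3)²)*(-2))*6 + 69195/3152 = ((18 - 6*(8 - 3) - 6*(8 - 3)²)*(-2))*6 + 69195/3152 = ((18 - 6*5 - 6*5²)*(-2))*6 + 69195/3152 = ((18 - 30 - 6*25)*(-2))*6 + 69195/3152 = ((18 - 30 - 150)*(-2))*6 + 69195/3152 = -162*(-2)*6 + 69195/3152 = 324*6 + 69195/3152 = 1944 + 69195/3152 = 6196683/3152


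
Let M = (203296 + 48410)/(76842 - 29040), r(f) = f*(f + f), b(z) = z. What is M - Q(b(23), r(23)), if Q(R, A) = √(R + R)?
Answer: 41951/7967 - √46 ≈ -1.5167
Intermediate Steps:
r(f) = 2*f² (r(f) = f*(2*f) = 2*f²)
Q(R, A) = √2*√R (Q(R, A) = √(2*R) = √2*√R)
M = 41951/7967 (M = 251706/47802 = 251706*(1/47802) = 41951/7967 ≈ 5.2656)
M - Q(b(23), r(23)) = 41951/7967 - √2*√23 = 41951/7967 - √46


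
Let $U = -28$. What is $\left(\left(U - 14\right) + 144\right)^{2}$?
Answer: $10404$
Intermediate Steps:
$\left(\left(U - 14\right) + 144\right)^{2} = \left(\left(-28 - 14\right) + 144\right)^{2} = \left(-42 + 144\right)^{2} = 102^{2} = 10404$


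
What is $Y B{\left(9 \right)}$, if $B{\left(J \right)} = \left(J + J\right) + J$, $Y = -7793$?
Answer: $-210411$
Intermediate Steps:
$B{\left(J \right)} = 3 J$ ($B{\left(J \right)} = 2 J + J = 3 J$)
$Y B{\left(9 \right)} = - 7793 \cdot 3 \cdot 9 = \left(-7793\right) 27 = -210411$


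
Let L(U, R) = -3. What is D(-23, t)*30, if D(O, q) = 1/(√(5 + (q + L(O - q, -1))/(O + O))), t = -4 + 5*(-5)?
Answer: 30*√3013/131 ≈ 12.570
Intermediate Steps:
t = -29 (t = -4 - 25 = -29)
D(O, q) = (5 + (-3 + q)/(2*O))^(-½) (D(O, q) = 1/(√(5 + (q - 3)/(O + O))) = 1/(√(5 + (-3 + q)/((2*O)))) = 1/(√(5 + (-3 + q)*(1/(2*O)))) = 1/(√(5 + (-3 + q)/(2*O))) = (5 + (-3 + q)/(2*O))^(-½))
D(-23, t)*30 = (√2/√((-3 - 29 + 10*(-23))/(-23)))*30 = (√2/√(-(-3 - 29 - 230)/23))*30 = (√2/√(-1/23*(-262)))*30 = (√2/√(262/23))*30 = (√2*(√6026/262))*30 = (√3013/131)*30 = 30*√3013/131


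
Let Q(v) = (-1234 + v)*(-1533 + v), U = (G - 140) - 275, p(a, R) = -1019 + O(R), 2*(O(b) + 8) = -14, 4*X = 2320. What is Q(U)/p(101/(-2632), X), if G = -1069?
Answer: -4100103/517 ≈ -7930.6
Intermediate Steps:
X = 580 (X = (1/4)*2320 = 580)
O(b) = -15 (O(b) = -8 + (1/2)*(-14) = -8 - 7 = -15)
p(a, R) = -1034 (p(a, R) = -1019 - 15 = -1034)
U = -1484 (U = (-1069 - 140) - 275 = -1209 - 275 = -1484)
Q(v) = (-1533 + v)*(-1234 + v)
Q(U)/p(101/(-2632), X) = (1891722 + (-1484)**2 - 2767*(-1484))/(-1034) = (1891722 + 2202256 + 4106228)*(-1/1034) = 8200206*(-1/1034) = -4100103/517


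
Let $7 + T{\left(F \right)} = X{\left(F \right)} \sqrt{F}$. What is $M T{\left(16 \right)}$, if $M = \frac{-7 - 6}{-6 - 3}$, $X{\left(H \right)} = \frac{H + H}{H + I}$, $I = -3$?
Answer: $\frac{37}{9} \approx 4.1111$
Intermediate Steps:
$X{\left(H \right)} = \frac{2 H}{-3 + H}$ ($X{\left(H \right)} = \frac{H + H}{H - 3} = \frac{2 H}{-3 + H}$)
$T{\left(F \right)} = -7 + \frac{2 F^{\frac{3}{2}}}{-3 + F}$ ($T{\left(F \right)} = -7 + \frac{2 F}{-3 + F} \sqrt{F} = -7 + \frac{2 F^{\frac{3}{2}}}{-3 + F}$)
$M = \frac{13}{9}$ ($M = - \frac{13}{-9} = \left(-13\right) \left(- \frac{1}{9}\right) = \frac{13}{9} \approx 1.4444$)
$M T{\left(16 \right)} = \frac{13 \frac{21 - 112 + 2 \cdot 16^{\frac{3}{2}}}{-3 + 16}}{9} = \frac{13 \frac{21 - 112 + 2 \cdot 64}{13}}{9} = \frac{13 \frac{21 - 112 + 128}{13}}{9} = \frac{13 \cdot \frac{1}{13} \cdot 37}{9} = \frac{13}{9} \cdot \frac{37}{13} = \frac{37}{9}$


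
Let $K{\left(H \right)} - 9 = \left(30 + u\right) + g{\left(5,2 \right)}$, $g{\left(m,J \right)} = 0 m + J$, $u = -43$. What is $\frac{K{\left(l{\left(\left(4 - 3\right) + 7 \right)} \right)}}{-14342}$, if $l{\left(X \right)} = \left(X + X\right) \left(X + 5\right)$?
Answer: $\frac{1}{7171} \approx 0.00013945$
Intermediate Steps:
$g{\left(m,J \right)} = J$ ($g{\left(m,J \right)} = 0 + J = J$)
$l{\left(X \right)} = 2 X \left(5 + X\right)$
$K{\left(H \right)} = -2$ ($K{\left(H \right)} = 9 + \left(\left(30 - 43\right) + 2\right) = 9 + \left(-13 + 2\right) = 9 - 11 = -2$)
$\frac{K{\left(l{\left(\left(4 - 3\right) + 7 \right)} \right)}}{-14342} = - \frac{2}{-14342} = \left(-2\right) \left(- \frac{1}{14342}\right) = \frac{1}{7171}$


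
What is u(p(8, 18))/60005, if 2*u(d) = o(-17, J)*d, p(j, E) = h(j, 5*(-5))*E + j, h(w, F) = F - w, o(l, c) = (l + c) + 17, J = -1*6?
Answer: 1758/60005 ≈ 0.029298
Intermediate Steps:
J = -6
o(l, c) = 17 + c + l (o(l, c) = (c + l) + 17 = 17 + c + l)
p(j, E) = j + E*(-25 - j) (p(j, E) = (5*(-5) - j)*E + j = (-25 - j)*E + j = E*(-25 - j) + j = j + E*(-25 - j))
u(d) = -3*d (u(d) = ((17 - 6 - 17)*d)/2 = (-6*d)/2 = -3*d)
u(p(8, 18))/60005 = -3*(8 - 1*18*(25 + 8))/60005 = -3*(8 - 1*18*33)*(1/60005) = -3*(8 - 594)*(1/60005) = -3*(-586)*(1/60005) = 1758*(1/60005) = 1758/60005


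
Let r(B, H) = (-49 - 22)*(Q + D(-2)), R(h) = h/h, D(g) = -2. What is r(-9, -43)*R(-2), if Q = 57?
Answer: -3905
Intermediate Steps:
R(h) = 1
r(B, H) = -3905 (r(B, H) = (-49 - 22)*(57 - 2) = -71*55 = -3905)
r(-9, -43)*R(-2) = -3905*1 = -3905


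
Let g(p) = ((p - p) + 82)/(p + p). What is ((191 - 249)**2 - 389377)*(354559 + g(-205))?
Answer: -684321530322/5 ≈ -1.3686e+11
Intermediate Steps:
g(p) = 41/p (g(p) = (0 + 82)/((2*p)) = 82*(1/(2*p)) = 41/p)
((191 - 249)**2 - 389377)*(354559 + g(-205)) = ((191 - 249)**2 - 389377)*(354559 + 41/(-205)) = ((-58)**2 - 389377)*(354559 + 41*(-1/205)) = (3364 - 389377)*(354559 - 1/5) = -386013*1772794/5 = -684321530322/5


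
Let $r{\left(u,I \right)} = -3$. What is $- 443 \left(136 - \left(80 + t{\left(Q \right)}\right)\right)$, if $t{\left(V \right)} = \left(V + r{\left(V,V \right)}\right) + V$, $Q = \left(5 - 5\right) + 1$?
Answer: $-25251$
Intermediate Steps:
$Q = 1$ ($Q = 0 + 1 = 1$)
$t{\left(V \right)} = -3 + 2 V$ ($t{\left(V \right)} = \left(V - 3\right) + V = \left(-3 + V\right) + V = -3 + 2 V$)
$- 443 \left(136 - \left(80 + t{\left(Q \right)}\right)\right) = - 443 \left(136 + \left(\left(6 - \left(-3 + 2 \cdot 1\right)\right) - 86\right)\right) = - 443 \left(136 + \left(\left(6 - \left(-3 + 2\right)\right) - 86\right)\right) = - 443 \left(136 + \left(\left(6 - -1\right) - 86\right)\right) = - 443 \left(136 + \left(\left(6 + 1\right) - 86\right)\right) = - 443 \left(136 + \left(7 - 86\right)\right) = - 443 \left(136 - 79\right) = \left(-443\right) 57 = -25251$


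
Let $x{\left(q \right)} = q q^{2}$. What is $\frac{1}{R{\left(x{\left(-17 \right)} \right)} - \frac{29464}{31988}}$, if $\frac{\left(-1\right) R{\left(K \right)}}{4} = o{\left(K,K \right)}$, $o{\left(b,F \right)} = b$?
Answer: $\frac{7997}{157149678} \approx 5.0888 \cdot 10^{-5}$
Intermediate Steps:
$x{\left(q \right)} = q^{3}$
$R{\left(K \right)} = - 4 K$
$\frac{1}{R{\left(x{\left(-17 \right)} \right)} - \frac{29464}{31988}} = \frac{1}{- 4 \left(-17\right)^{3} - \frac{29464}{31988}} = \frac{1}{\left(-4\right) \left(-4913\right) - \frac{7366}{7997}} = \frac{1}{19652 - \frac{7366}{7997}} = \frac{1}{\frac{157149678}{7997}} = \frac{7997}{157149678}$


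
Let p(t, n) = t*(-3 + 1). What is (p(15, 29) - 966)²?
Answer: 992016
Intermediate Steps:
p(t, n) = -2*t (p(t, n) = t*(-2) = -2*t)
(p(15, 29) - 966)² = (-2*15 - 966)² = (-30 - 966)² = (-996)² = 992016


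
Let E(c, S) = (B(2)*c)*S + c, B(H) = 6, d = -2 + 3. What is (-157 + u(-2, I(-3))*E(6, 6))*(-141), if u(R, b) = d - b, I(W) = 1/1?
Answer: 22137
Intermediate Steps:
I(W) = 1
d = 1
u(R, b) = 1 - b
E(c, S) = c + 6*S*c (E(c, S) = (6*c)*S + c = 6*S*c + c = c + 6*S*c)
(-157 + u(-2, I(-3))*E(6, 6))*(-141) = (-157 + (1 - 1*1)*(6*(1 + 6*6)))*(-141) = (-157 + (1 - 1)*(6*(1 + 36)))*(-141) = (-157 + 0*(6*37))*(-141) = (-157 + 0*222)*(-141) = (-157 + 0)*(-141) = -157*(-141) = 22137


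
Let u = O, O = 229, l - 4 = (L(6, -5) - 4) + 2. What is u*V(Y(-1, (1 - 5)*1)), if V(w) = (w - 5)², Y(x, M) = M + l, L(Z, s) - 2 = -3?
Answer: 14656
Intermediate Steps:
L(Z, s) = -1 (L(Z, s) = 2 - 3 = -1)
l = 1 (l = 4 + ((-1 - 4) + 2) = 4 + (-5 + 2) = 4 - 3 = 1)
Y(x, M) = 1 + M (Y(x, M) = M + 1 = 1 + M)
V(w) = (-5 + w)²
u = 229
u*V(Y(-1, (1 - 5)*1)) = 229*(-5 + (1 + (1 - 5)*1))² = 229*(-5 + (1 - 4*1))² = 229*(-5 + (1 - 4))² = 229*(-5 - 3)² = 229*(-8)² = 229*64 = 14656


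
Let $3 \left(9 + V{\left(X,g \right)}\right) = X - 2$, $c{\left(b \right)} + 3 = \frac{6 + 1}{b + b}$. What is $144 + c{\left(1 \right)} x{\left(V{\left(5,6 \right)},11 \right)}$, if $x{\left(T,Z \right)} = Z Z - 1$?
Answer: $204$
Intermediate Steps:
$c{\left(b \right)} = -3 + \frac{7}{2 b}$ ($c{\left(b \right)} = -3 + \frac{6 + 1}{b + b} = -3 + \frac{7}{2 b}$)
$V{\left(X,g \right)} = - \frac{29}{3} + \frac{X}{3}$ ($V{\left(X,g \right)} = -9 + \frac{X - 2}{3} = -9 + \frac{-2 + X}{3} = -9 + \left(- \frac{2}{3} + \frac{X}{3}\right) = - \frac{29}{3} + \frac{X}{3}$)
$x{\left(T,Z \right)} = -1 + Z^{2}$ ($x{\left(T,Z \right)} = Z^{2} - 1 = -1 + Z^{2}$)
$144 + c{\left(1 \right)} x{\left(V{\left(5,6 \right)},11 \right)} = 144 + \left(-3 + \frac{7}{2 \cdot 1}\right) \left(-1 + 11^{2}\right) = 144 + \left(-3 + \frac{7}{2} \cdot 1\right) \left(-1 + 121\right) = 144 + \left(-3 + \frac{7}{2}\right) 120 = 144 + \frac{1}{2} \cdot 120 = 144 + 60 = 204$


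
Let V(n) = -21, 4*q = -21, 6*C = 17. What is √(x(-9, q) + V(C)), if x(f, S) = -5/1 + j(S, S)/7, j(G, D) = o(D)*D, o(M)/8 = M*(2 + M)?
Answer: I*√2054/4 ≈ 11.33*I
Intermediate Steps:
C = 17/6 (C = (⅙)*17 = 17/6 ≈ 2.8333)
q = -21/4 (q = (¼)*(-21) = -21/4 ≈ -5.2500)
o(M) = 8*M*(2 + M) (o(M) = 8*(M*(2 + M)) = 8*M*(2 + M))
j(G, D) = 8*D²*(2 + D) (j(G, D) = (8*D*(2 + D))*D = 8*D²*(2 + D))
x(f, S) = -5 + 8*S²*(2 + S)/7 (x(f, S) = -5/1 + (8*S²*(2 + S))/7 = -5*1 + (8*S²*(2 + S))*(⅐) = -5 + 8*S²*(2 + S)/7)
√(x(-9, q) + V(C)) = √((-5 + 8*(-21/4)²*(2 - 21/4)/7) - 21) = √((-5 + (8/7)*(441/16)*(-13/4)) - 21) = √((-5 - 819/8) - 21) = √(-859/8 - 21) = √(-1027/8) = I*√2054/4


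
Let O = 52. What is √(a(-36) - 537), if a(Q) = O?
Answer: I*√485 ≈ 22.023*I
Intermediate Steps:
a(Q) = 52
√(a(-36) - 537) = √(52 - 537) = √(-485) = I*√485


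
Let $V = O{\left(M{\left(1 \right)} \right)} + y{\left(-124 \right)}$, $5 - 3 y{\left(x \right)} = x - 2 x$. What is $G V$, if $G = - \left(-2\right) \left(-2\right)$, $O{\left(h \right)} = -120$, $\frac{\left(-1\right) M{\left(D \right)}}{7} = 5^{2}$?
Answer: $\frac{1916}{3} \approx 638.67$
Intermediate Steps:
$M{\left(D \right)} = -175$ ($M{\left(D \right)} = - 7 \cdot 5^{2} = \left(-7\right) 25 = -175$)
$y{\left(x \right)} = \frac{5}{3} + \frac{x}{3}$ ($y{\left(x \right)} = \frac{5}{3} - \frac{x - 2 x}{3} = \frac{5}{3} - \frac{\left(-1\right) x}{3} = \frac{5}{3} + \frac{x}{3}$)
$V = - \frac{479}{3}$ ($V = -120 + \left(\frac{5}{3} + \frac{1}{3} \left(-124\right)\right) = -120 + \left(\frac{5}{3} - \frac{124}{3}\right) = -120 - \frac{119}{3} = - \frac{479}{3} \approx -159.67$)
$G = -4$ ($G = \left(-1\right) 4 = -4$)
$G V = \left(-4\right) \left(- \frac{479}{3}\right) = \frac{1916}{3}$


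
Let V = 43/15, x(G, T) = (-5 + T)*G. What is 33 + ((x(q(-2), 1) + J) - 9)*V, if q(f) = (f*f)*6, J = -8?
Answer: -4364/15 ≈ -290.93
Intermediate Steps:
q(f) = 6*f**2 (q(f) = f**2*6 = 6*f**2)
x(G, T) = G*(-5 + T)
V = 43/15 (V = 43*(1/15) = 43/15 ≈ 2.8667)
33 + ((x(q(-2), 1) + J) - 9)*V = 33 + (((6*(-2)**2)*(-5 + 1) - 8) - 9)*(43/15) = 33 + (((6*4)*(-4) - 8) - 9)*(43/15) = 33 + ((24*(-4) - 8) - 9)*(43/15) = 33 + ((-96 - 8) - 9)*(43/15) = 33 + (-104 - 9)*(43/15) = 33 - 113*43/15 = 33 - 4859/15 = -4364/15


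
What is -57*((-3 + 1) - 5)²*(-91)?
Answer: 254163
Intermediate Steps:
-57*((-3 + 1) - 5)²*(-91) = -57*(-2 - 5)²*(-91) = -57*(-7)²*(-91) = -57*49*(-91) = -2793*(-91) = 254163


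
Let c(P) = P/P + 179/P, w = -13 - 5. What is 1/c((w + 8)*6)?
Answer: -60/119 ≈ -0.50420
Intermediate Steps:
w = -18
c(P) = 1 + 179/P
1/c((w + 8)*6) = 1/((179 + (-18 + 8)*6)/(((-18 + 8)*6))) = 1/((179 - 10*6)/((-10*6))) = 1/((179 - 60)/(-60)) = 1/(-1/60*119) = 1/(-119/60) = -60/119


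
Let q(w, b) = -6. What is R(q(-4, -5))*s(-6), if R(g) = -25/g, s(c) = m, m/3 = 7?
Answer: 175/2 ≈ 87.500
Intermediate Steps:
m = 21 (m = 3*7 = 21)
s(c) = 21
R(q(-4, -5))*s(-6) = -25/(-6)*21 = -25*(-1/6)*21 = (25/6)*21 = 175/2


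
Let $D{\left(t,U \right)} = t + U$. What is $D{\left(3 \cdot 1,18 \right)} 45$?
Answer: $945$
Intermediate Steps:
$D{\left(t,U \right)} = U + t$
$D{\left(3 \cdot 1,18 \right)} 45 = \left(18 + 3 \cdot 1\right) 45 = \left(18 + 3\right) 45 = 21 \cdot 45 = 945$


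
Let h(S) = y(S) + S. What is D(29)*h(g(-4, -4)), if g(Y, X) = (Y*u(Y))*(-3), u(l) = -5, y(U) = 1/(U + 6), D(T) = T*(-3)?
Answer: 93989/18 ≈ 5221.6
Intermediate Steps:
D(T) = -3*T
y(U) = 1/(6 + U)
g(Y, X) = 15*Y (g(Y, X) = (Y*(-5))*(-3) = -5*Y*(-3) = 15*Y)
h(S) = S + 1/(6 + S) (h(S) = 1/(6 + S) + S = S + 1/(6 + S))
D(29)*h(g(-4, -4)) = (-3*29)*((1 + (15*(-4))*(6 + 15*(-4)))/(6 + 15*(-4))) = -87*(1 - 60*(6 - 60))/(6 - 60) = -87*(1 - 60*(-54))/(-54) = -(-29)*(1 + 3240)/18 = -(-29)*3241/18 = -87*(-3241/54) = 93989/18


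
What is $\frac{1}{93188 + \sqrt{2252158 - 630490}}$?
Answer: $\frac{23297}{2170595419} - \frac{\sqrt{405417}}{4341190838} \approx 1.0586 \cdot 10^{-5}$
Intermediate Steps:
$\frac{1}{93188 + \sqrt{2252158 - 630490}} = \frac{1}{93188 + \sqrt{1621668}} = \frac{1}{93188 + 2 \sqrt{405417}}$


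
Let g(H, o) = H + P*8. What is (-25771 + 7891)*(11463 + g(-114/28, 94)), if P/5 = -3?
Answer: -1419180300/7 ≈ -2.0274e+8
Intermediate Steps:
P = -15 (P = 5*(-3) = -15)
g(H, o) = -120 + H (g(H, o) = H - 15*8 = H - 120 = -120 + H)
(-25771 + 7891)*(11463 + g(-114/28, 94)) = (-25771 + 7891)*(11463 + (-120 - 114/28)) = -17880*(11463 + (-120 - 114*1/28)) = -17880*(11463 + (-120 - 57/14)) = -17880*(11463 - 1737/14) = -17880*158745/14 = -1419180300/7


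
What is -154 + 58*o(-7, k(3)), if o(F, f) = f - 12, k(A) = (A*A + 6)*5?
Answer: 3500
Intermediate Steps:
k(A) = 30 + 5*A**2 (k(A) = (A**2 + 6)*5 = (6 + A**2)*5 = 30 + 5*A**2)
o(F, f) = -12 + f
-154 + 58*o(-7, k(3)) = -154 + 58*(-12 + (30 + 5*3**2)) = -154 + 58*(-12 + (30 + 5*9)) = -154 + 58*(-12 + (30 + 45)) = -154 + 58*(-12 + 75) = -154 + 58*63 = -154 + 3654 = 3500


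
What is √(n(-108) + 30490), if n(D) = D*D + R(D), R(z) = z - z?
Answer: √42154 ≈ 205.31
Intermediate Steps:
R(z) = 0
n(D) = D² (n(D) = D*D + 0 = D² + 0 = D²)
√(n(-108) + 30490) = √((-108)² + 30490) = √(11664 + 30490) = √42154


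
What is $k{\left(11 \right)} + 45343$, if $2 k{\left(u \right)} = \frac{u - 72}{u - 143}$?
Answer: $\frac{11970613}{264} \approx 45343.0$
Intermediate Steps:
$k{\left(u \right)} = \frac{-72 + u}{2 \left(-143 + u\right)}$ ($k{\left(u \right)} = \frac{\left(u - 72\right) \frac{1}{u - 143}}{2} = \frac{\left(-72 + u\right) \frac{1}{-143 + u}}{2} = \frac{\frac{1}{-143 + u} \left(-72 + u\right)}{2} = \frac{-72 + u}{2 \left(-143 + u\right)}$)
$k{\left(11 \right)} + 45343 = \frac{-72 + 11}{2 \left(-143 + 11\right)} + 45343 = \frac{1}{2} \frac{1}{-132} \left(-61\right) + 45343 = \frac{1}{2} \left(- \frac{1}{132}\right) \left(-61\right) + 45343 = \frac{61}{264} + 45343 = \frac{11970613}{264}$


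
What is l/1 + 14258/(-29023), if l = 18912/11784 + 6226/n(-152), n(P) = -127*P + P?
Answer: 196326977005/136460805768 ≈ 1.4387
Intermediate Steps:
n(P) = -126*P
l = 9074371/4701816 (l = 18912/11784 + 6226/((-126*(-152))) = 18912*(1/11784) + 6226/19152 = 788/491 + 6226*(1/19152) = 788/491 + 3113/9576 = 9074371/4701816 ≈ 1.9300)
l/1 + 14258/(-29023) = (9074371/4701816)/1 + 14258/(-29023) = (9074371/4701816)*1 + 14258*(-1/29023) = 9074371/4701816 - 14258/29023 = 196326977005/136460805768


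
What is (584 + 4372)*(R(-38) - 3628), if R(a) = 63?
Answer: -17668140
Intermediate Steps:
(584 + 4372)*(R(-38) - 3628) = (584 + 4372)*(63 - 3628) = 4956*(-3565) = -17668140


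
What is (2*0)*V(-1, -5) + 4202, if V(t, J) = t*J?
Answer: 4202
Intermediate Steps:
V(t, J) = J*t
(2*0)*V(-1, -5) + 4202 = (2*0)*(-5*(-1)) + 4202 = 0*5 + 4202 = 0 + 4202 = 4202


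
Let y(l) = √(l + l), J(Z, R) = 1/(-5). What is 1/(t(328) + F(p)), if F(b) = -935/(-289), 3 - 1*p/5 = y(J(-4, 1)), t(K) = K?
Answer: 17/5631 ≈ 0.0030190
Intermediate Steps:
J(Z, R) = -⅕
y(l) = √2*√l (y(l) = √(2*l) = √2*√l)
p = 15 - I*√10 (p = 15 - 5*√2*√(-⅕) = 15 - 5*√2*I*√5/5 = 15 - I*√10 ≈ 15.0 - 3.1623*I)
F(b) = 55/17 (F(b) = -935*(-1/289) = 55/17)
1/(t(328) + F(p)) = 1/(328 + 55/17) = 1/(5631/17) = 17/5631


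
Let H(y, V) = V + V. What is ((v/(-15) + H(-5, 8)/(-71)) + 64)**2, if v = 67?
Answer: 3989564569/1134225 ≈ 3517.4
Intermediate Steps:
H(y, V) = 2*V
((v/(-15) + H(-5, 8)/(-71)) + 64)**2 = ((67/(-15) + (2*8)/(-71)) + 64)**2 = ((67*(-1/15) + 16*(-1/71)) + 64)**2 = ((-67/15 - 16/71) + 64)**2 = (-4997/1065 + 64)**2 = (63163/1065)**2 = 3989564569/1134225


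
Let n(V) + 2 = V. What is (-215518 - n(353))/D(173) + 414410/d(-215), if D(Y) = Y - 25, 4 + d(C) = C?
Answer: -108607991/32412 ≈ -3350.9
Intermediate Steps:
n(V) = -2 + V
d(C) = -4 + C
D(Y) = -25 + Y
(-215518 - n(353))/D(173) + 414410/d(-215) = (-215518 - (-2 + 353))/(-25 + 173) + 414410/(-4 - 215) = (-215518 - 1*351)/148 + 414410/(-219) = (-215518 - 351)*(1/148) + 414410*(-1/219) = -215869*1/148 - 414410/219 = -215869/148 - 414410/219 = -108607991/32412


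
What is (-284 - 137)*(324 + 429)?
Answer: -317013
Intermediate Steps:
(-284 - 137)*(324 + 429) = -421*753 = -317013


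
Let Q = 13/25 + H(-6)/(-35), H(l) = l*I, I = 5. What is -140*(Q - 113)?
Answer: 78136/5 ≈ 15627.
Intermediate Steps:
H(l) = 5*l (H(l) = l*5 = 5*l)
Q = 241/175 (Q = 13/25 + (5*(-6))/(-35) = 13*(1/25) - 30*(-1/35) = 13/25 + 6/7 = 241/175 ≈ 1.3771)
-140*(Q - 113) = -140*(241/175 - 113) = -140*(-19534/175) = 78136/5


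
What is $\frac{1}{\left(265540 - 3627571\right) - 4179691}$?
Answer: $- \frac{1}{7541722} \approx -1.326 \cdot 10^{-7}$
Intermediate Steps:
$\frac{1}{\left(265540 - 3627571\right) - 4179691} = \frac{1}{-3362031 - 4179691} = \frac{1}{-7541722} = - \frac{1}{7541722}$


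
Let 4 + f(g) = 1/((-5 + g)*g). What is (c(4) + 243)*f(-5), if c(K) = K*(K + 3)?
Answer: -53929/50 ≈ -1078.6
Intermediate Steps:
c(K) = K*(3 + K)
f(g) = -4 + 1/(g*(-5 + g)) (f(g) = -4 + 1/((-5 + g)*g) = -4 + 1/(g*(-5 + g)))
(c(4) + 243)*f(-5) = (4*(3 + 4) + 243)*((1 - 4*(-5)² + 20*(-5))/((-5)*(-5 - 5))) = (4*7 + 243)*(-⅕*(1 - 4*25 - 100)/(-10)) = (28 + 243)*(-⅕*(-⅒)*(1 - 100 - 100)) = 271*(-⅕*(-⅒)*(-199)) = 271*(-199/50) = -53929/50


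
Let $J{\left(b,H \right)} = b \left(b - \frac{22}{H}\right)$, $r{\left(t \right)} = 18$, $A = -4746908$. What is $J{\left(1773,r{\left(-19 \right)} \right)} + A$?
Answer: $-1605546$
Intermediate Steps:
$J{\left(1773,r{\left(-19 \right)} \right)} + A = \frac{1773 \left(-22 + 18 \cdot 1773\right)}{18} - 4746908 = 1773 \cdot \frac{1}{18} \left(-22 + 31914\right) - 4746908 = 1773 \cdot \frac{1}{18} \cdot 31892 - 4746908 = 3141362 - 4746908 = -1605546$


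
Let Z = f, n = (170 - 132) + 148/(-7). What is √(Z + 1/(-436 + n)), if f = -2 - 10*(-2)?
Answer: √17214430/978 ≈ 4.2424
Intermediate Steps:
n = 118/7 (n = 38 + 148*(-⅐) = 38 - 148/7 = 118/7 ≈ 16.857)
f = 18 (f = -2 + 20 = 18)
Z = 18
√(Z + 1/(-436 + n)) = √(18 + 1/(-436 + 118/7)) = √(18 + 1/(-2934/7)) = √(18 - 7/2934) = √(52805/2934) = √17214430/978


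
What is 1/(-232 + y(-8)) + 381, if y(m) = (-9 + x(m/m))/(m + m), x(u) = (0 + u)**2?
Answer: 176401/463 ≈ 381.00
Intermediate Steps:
x(u) = u**2
y(m) = -4/m (y(m) = (-9 + (m/m)**2)/(m + m) = (-9 + 1**2)/((2*m)) = (-9 + 1)*(1/(2*m)) = -4/m)
1/(-232 + y(-8)) + 381 = 1/(-232 - 4/(-8)) + 381 = 1/(-232 - 4*(-1/8)) + 381 = 1/(-232 + 1/2) + 381 = 1/(-463/2) + 381 = -2/463 + 381 = 176401/463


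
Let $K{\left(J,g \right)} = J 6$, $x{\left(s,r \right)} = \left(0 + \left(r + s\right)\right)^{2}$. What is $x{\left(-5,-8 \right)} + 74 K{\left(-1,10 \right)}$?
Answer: $-275$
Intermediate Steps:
$x{\left(s,r \right)} = \left(r + s\right)^{2}$
$K{\left(J,g \right)} = 6 J$
$x{\left(-5,-8 \right)} + 74 K{\left(-1,10 \right)} = \left(-8 - 5\right)^{2} + 74 \cdot 6 \left(-1\right) = \left(-13\right)^{2} + 74 \left(-6\right) = 169 - 444 = -275$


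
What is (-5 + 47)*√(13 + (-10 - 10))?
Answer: 42*I*√7 ≈ 111.12*I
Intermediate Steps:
(-5 + 47)*√(13 + (-10 - 10)) = 42*√(13 - 20) = 42*√(-7) = 42*(I*√7) = 42*I*√7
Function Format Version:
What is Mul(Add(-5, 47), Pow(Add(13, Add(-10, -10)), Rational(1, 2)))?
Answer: Mul(42, I, Pow(7, Rational(1, 2))) ≈ Mul(111.12, I)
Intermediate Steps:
Mul(Add(-5, 47), Pow(Add(13, Add(-10, -10)), Rational(1, 2))) = Mul(42, Pow(Add(13, -20), Rational(1, 2))) = Mul(42, Pow(-7, Rational(1, 2))) = Mul(42, Mul(I, Pow(7, Rational(1, 2)))) = Mul(42, I, Pow(7, Rational(1, 2)))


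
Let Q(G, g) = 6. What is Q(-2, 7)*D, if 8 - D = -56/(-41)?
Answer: 1632/41 ≈ 39.805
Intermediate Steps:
D = 272/41 (D = 8 - (-56)/(-41) = 8 - (-1)*(-56)/41 = 8 - 1*56/41 = 8 - 56/41 = 272/41 ≈ 6.6341)
Q(-2, 7)*D = 6*(272/41) = 1632/41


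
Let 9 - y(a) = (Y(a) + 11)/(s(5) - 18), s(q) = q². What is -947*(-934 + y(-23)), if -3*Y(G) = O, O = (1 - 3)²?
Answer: 18422938/21 ≈ 8.7728e+5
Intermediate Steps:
O = 4 (O = (-2)² = 4)
Y(G) = -4/3 (Y(G) = -⅓*4 = -4/3)
y(a) = 160/21 (y(a) = 9 - (-4/3 + 11)/(5² - 18) = 9 - 29/(3*(25 - 18)) = 9 - 29/(3*7) = 9 - 1*29/21 = 9 - 29/21 = 160/21)
-947*(-934 + y(-23)) = -947*(-934 + 160/21) = -947*(-19454/21) = 18422938/21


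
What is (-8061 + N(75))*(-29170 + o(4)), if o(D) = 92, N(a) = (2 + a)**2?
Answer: 61994296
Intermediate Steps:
(-8061 + N(75))*(-29170 + o(4)) = (-8061 + (2 + 75)**2)*(-29170 + 92) = (-8061 + 77**2)*(-29078) = (-8061 + 5929)*(-29078) = -2132*(-29078) = 61994296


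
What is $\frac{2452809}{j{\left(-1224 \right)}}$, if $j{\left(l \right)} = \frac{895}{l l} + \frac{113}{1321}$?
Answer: $\frac{4854330980403264}{170476183} \approx 2.8475 \cdot 10^{7}$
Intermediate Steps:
$j{\left(l \right)} = \frac{113}{1321} + \frac{895}{l^{2}}$ ($j{\left(l \right)} = \frac{895}{l^{2}} + 113 \cdot \frac{1}{1321} = \frac{895}{l^{2}} + \frac{113}{1321} = \frac{113}{1321} + \frac{895}{l^{2}}$)
$\frac{2452809}{j{\left(-1224 \right)}} = \frac{2452809}{\frac{113}{1321} + \frac{895}{1498176}} = \frac{2452809}{\frac{170476183}{1979090496}} = 2452809 \cdot \frac{1979090496}{170476183} = \frac{4854330980403264}{170476183}$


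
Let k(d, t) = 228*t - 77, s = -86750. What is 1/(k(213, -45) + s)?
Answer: -1/97087 ≈ -1.0300e-5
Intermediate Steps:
k(d, t) = -77 + 228*t
1/(k(213, -45) + s) = 1/((-77 + 228*(-45)) - 86750) = 1/((-77 - 10260) - 86750) = 1/(-10337 - 86750) = 1/(-97087) = -1/97087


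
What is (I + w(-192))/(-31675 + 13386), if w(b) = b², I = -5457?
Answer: -31407/18289 ≈ -1.7173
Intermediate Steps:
(I + w(-192))/(-31675 + 13386) = (-5457 + (-192)²)/(-31675 + 13386) = (-5457 + 36864)/(-18289) = 31407*(-1/18289) = -31407/18289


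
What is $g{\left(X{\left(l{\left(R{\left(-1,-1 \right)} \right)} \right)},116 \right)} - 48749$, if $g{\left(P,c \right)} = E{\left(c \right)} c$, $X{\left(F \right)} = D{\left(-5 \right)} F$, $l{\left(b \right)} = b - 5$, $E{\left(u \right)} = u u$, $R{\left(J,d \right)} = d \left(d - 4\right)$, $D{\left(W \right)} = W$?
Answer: $1512147$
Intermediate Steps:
$R{\left(J,d \right)} = d \left(-4 + d\right)$
$E{\left(u \right)} = u^{2}$
$l{\left(b \right)} = -5 + b$
$X{\left(F \right)} = - 5 F$
$g{\left(P,c \right)} = c^{3}$ ($g{\left(P,c \right)} = c^{2} c = c^{3}$)
$g{\left(X{\left(l{\left(R{\left(-1,-1 \right)} \right)} \right)},116 \right)} - 48749 = 116^{3} - 48749 = 1560896 - 48749 = 1512147$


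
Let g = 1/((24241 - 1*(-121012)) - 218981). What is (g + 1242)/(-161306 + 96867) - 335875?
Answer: -1595728308658175/4750958592 ≈ -3.3588e+5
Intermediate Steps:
g = -1/73728 (g = 1/((24241 + 121012) - 218981) = 1/(145253 - 218981) = 1/(-73728) = -1/73728 ≈ -1.3563e-5)
(g + 1242)/(-161306 + 96867) - 335875 = (-1/73728 + 1242)/(-161306 + 96867) - 335875 = (91570175/73728)/(-64439) - 335875 = (91570175/73728)*(-1/64439) - 335875 = -91570175/4750958592 - 335875 = -1595728308658175/4750958592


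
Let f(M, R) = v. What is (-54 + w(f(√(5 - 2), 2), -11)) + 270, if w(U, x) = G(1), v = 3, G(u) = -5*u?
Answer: 211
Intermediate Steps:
f(M, R) = 3
w(U, x) = -5 (w(U, x) = -5*1 = -5)
(-54 + w(f(√(5 - 2), 2), -11)) + 270 = (-54 - 5) + 270 = -59 + 270 = 211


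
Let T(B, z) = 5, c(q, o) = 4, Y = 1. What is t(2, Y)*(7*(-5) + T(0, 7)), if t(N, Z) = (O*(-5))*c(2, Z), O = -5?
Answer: -3000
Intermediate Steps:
t(N, Z) = 100 (t(N, Z) = -5*(-5)*4 = 25*4 = 100)
t(2, Y)*(7*(-5) + T(0, 7)) = 100*(7*(-5) + 5) = 100*(-35 + 5) = 100*(-30) = -3000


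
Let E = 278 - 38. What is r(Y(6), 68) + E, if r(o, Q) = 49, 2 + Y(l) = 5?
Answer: 289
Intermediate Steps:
E = 240
Y(l) = 3 (Y(l) = -2 + 5 = 3)
r(Y(6), 68) + E = 49 + 240 = 289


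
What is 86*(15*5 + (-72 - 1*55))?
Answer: -4472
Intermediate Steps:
86*(15*5 + (-72 - 1*55)) = 86*(75 + (-72 - 55)) = 86*(75 - 127) = 86*(-52) = -4472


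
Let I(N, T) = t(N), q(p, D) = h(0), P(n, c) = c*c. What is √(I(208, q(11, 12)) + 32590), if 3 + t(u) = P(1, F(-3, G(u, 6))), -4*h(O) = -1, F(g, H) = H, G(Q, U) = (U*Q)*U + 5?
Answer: 2*√14044409 ≈ 7495.2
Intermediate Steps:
G(Q, U) = 5 + Q*U² (G(Q, U) = (Q*U)*U + 5 = Q*U² + 5 = 5 + Q*U²)
h(O) = ¼ (h(O) = -¼*(-1) = ¼)
P(n, c) = c²
q(p, D) = ¼
t(u) = -3 + (5 + 36*u)² (t(u) = -3 + (5 + u*6²)² = -3 + (5 + u*36)² = -3 + (5 + 36*u)²)
I(N, T) = -3 + (5 + 36*N)²
√(I(208, q(11, 12)) + 32590) = √((-3 + (5 + 36*208)²) + 32590) = √((-3 + (5 + 7488)²) + 32590) = √((-3 + 7493²) + 32590) = √((-3 + 56145049) + 32590) = √(56145046 + 32590) = √56177636 = 2*√14044409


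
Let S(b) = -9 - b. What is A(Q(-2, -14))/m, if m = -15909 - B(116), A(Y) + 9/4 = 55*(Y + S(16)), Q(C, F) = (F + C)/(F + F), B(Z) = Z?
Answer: 37683/448700 ≈ 0.083983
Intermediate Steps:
Q(C, F) = (C + F)/(2*F) (Q(C, F) = (C + F)/((2*F)) = (C + F)*(1/(2*F)) = (C + F)/(2*F))
A(Y) = -5509/4 + 55*Y (A(Y) = -9/4 + 55*(Y + (-9 - 1*16)) = -9/4 + 55*(Y + (-9 - 16)) = -9/4 + 55*(Y - 25) = -9/4 + 55*(-25 + Y) = -9/4 + (-1375 + 55*Y) = -5509/4 + 55*Y)
m = -16025 (m = -15909 - 1*116 = -15909 - 116 = -16025)
A(Q(-2, -14))/m = (-5509/4 + 55*((½)*(-2 - 14)/(-14)))/(-16025) = (-5509/4 + 55*((½)*(-1/14)*(-16)))*(-1/16025) = (-5509/4 + 55*(4/7))*(-1/16025) = (-5509/4 + 220/7)*(-1/16025) = -37683/28*(-1/16025) = 37683/448700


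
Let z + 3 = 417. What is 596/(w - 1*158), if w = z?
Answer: 149/64 ≈ 2.3281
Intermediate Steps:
z = 414 (z = -3 + 417 = 414)
w = 414
596/(w - 1*158) = 596/(414 - 1*158) = 596/(414 - 158) = 596/256 = 596*(1/256) = 149/64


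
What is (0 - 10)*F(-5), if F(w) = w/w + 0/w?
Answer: -10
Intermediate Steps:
F(w) = 1 (F(w) = 1 + 0 = 1)
(0 - 10)*F(-5) = (0 - 10)*1 = -10*1 = -10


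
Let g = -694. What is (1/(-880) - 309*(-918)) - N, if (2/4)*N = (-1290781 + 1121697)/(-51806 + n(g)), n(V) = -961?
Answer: 29205179563/102960 ≈ 2.8366e+5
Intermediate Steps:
N = 8248/1287 (N = 2*((-1290781 + 1121697)/(-51806 - 961)) = 2*(-169084/(-52767)) = 2*(-169084*(-1/52767)) = 2*(4124/1287) = 8248/1287 ≈ 6.4087)
(1/(-880) - 309*(-918)) - N = (1/(-880) - 309*(-918)) - 1*8248/1287 = (-1/880 + 283662) - 8248/1287 = 249622559/880 - 8248/1287 = 29205179563/102960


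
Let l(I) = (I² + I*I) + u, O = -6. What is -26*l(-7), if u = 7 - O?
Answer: -2886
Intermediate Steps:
u = 13 (u = 7 - 1*(-6) = 7 + 6 = 13)
l(I) = 13 + 2*I² (l(I) = (I² + I*I) + 13 = (I² + I²) + 13 = 2*I² + 13 = 13 + 2*I²)
-26*l(-7) = -26*(13 + 2*(-7)²) = -26*(13 + 2*49) = -26*(13 + 98) = -26*111 = -2886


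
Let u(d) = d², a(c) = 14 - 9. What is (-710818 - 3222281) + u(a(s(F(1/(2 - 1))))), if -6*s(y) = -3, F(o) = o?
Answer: -3933074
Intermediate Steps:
s(y) = ½ (s(y) = -⅙*(-3) = ½)
a(c) = 5
(-710818 - 3222281) + u(a(s(F(1/(2 - 1))))) = (-710818 - 3222281) + 5² = -3933099 + 25 = -3933074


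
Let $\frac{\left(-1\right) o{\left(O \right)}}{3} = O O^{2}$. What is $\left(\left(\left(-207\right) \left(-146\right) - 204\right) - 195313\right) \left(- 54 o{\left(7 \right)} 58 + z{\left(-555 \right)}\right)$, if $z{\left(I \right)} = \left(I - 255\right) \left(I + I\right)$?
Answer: $-681334088760$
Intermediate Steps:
$o{\left(O \right)} = - 3 O^{3}$ ($o{\left(O \right)} = - 3 O O^{2} = - 3 O^{3}$)
$z{\left(I \right)} = 2 I \left(-255 + I\right)$ ($z{\left(I \right)} = \left(-255 + I\right) 2 I = 2 I \left(-255 + I\right)$)
$\left(\left(\left(-207\right) \left(-146\right) - 204\right) - 195313\right) \left(- 54 o{\left(7 \right)} 58 + z{\left(-555 \right)}\right) = \left(\left(\left(-207\right) \left(-146\right) - 204\right) - 195313\right) \left(- 54 \left(- 3 \cdot 7^{3}\right) 58 + 2 \left(-555\right) \left(-255 - 555\right)\right) = \left(\left(30222 - 204\right) - 195313\right) \left(- 54 \left(\left(-3\right) 343\right) 58 + 2 \left(-555\right) \left(-810\right)\right) = \left(30018 - 195313\right) \left(\left(-54\right) \left(-1029\right) 58 + 899100\right) = - 165295 \left(55566 \cdot 58 + 899100\right) = - 165295 \left(3222828 + 899100\right) = \left(-165295\right) 4121928 = -681334088760$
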